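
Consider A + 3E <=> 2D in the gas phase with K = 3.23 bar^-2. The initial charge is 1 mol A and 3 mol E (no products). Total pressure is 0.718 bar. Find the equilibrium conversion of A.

Basis: 1 mol A initially; let X = conversion of A. Extent ξ = X.
Species balance: n_A = 1 − X; n_E = 3 − 3X; n_D = 2X.
n_T = Σnᵢ = 4 − 2X.
y_i = n_i/n_T, p_i = y_i·P. K = p_D^2 / (p_A p_E^3).
Setting this equal to 3.23 bar^-2 and taking the physical root (0 < X < 1) gives X = 0.389.

X = 0.389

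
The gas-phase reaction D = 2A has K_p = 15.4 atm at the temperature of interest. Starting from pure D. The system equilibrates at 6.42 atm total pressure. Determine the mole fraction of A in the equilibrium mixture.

y_A = 0.760

Take 1 mol D as basis and let X be its fractional conversion, so ξ = X.
Moles: n_D = 1 − X; n_A = 2X.
Summing: n_T = 1 + X.
y_i = n_i/n_T, p_i = y_i·P. K_p = p_A^2 / (p_D).
This yields a degree-2 equation in X; solving on (0,1), X = 0.612.
Then n_A = 1.22, n_T = 1.61, so y_A = 0.760.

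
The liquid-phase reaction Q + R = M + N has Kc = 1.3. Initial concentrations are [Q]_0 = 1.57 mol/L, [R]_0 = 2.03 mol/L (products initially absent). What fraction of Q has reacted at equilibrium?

Let X = conversion of Q; extent ξ = 1.57·X mol/L.
Concentrations: [Q] = 1.57 − 1.57X; [R] = 2.03 − 1.57X; [M] = 1.57X; [N] = 1.57X.
Kc = [M] [N] / ([Q] [R]).
Solving Kc = 1.3 for X ∈ (0,1): X = 0.600.

X = 0.600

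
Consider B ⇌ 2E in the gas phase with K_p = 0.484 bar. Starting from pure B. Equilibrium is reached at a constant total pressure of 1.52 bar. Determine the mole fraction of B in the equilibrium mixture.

Basis: 1 mol B initially; let X = conversion of B. Extent ξ = X.
Species balance: n_B = 1 − X; n_E = 2X.
n_T = Σnᵢ = 1 + X.
y_i = n_i/n_T, p_i = y_i·P. K_p = p_E^2 / (p_B).
This yields a degree-2 equation in X; solving on (0,1), X = 0.272.
Then n_B = 0.728, n_T = 1.27, so y_B = 0.573.

y_B = 0.573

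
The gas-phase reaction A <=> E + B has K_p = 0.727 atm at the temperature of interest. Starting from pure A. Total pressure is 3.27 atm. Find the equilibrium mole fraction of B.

Let X = conversion of A (basis 1 mol A); extent of reaction ξ = X.
Species balance: n_A = 1 − X; n_E = X; n_B = X.
Summing: n_T = 1 + X.
Mole fractions y_i = n_i/n_T; K_p = p_E p_B / (p_A) with p_i = y_i·P.
This yields a degree-2 equation in X; solving on (0,1), X = 0.426.
Then n_B = 0.426, n_T = 1.43, so y_B = 0.299.

y_B = 0.299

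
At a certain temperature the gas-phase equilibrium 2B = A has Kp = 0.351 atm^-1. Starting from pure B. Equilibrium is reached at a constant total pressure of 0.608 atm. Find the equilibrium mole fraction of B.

Take 1 mol B as basis and let X be its fractional conversion, so ξ = 0.5X.
Species balance: n_B = 1 − X; n_A = 0.5X.
n_T = Σnᵢ = 1 − 0.5X.
y_i = n_i/n_T, p_i = y_i·P. Kp = p_A / (p_B^2).
This yields a degree-2 equation in X; solving on (0,1), X = 0.266.
Then n_B = 0.734, n_T = 0.867, so y_B = 0.847.

y_B = 0.847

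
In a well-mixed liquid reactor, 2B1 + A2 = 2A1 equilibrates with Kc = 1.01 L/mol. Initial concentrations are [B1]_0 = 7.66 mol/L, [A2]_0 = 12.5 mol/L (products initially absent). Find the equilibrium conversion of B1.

X = 0.757

Let X = conversion of B1; extent ξ = 7.66X/2 mol/L.
Concentrations: [B1] = 7.66 − 7.66X; [A2] = 12.5 − 3.83X; [A1] = 7.66X.
Kc = [A1]^2 / ([B1]^2 [A2]).
Equating to 1.01 L/mol: the physical root is X = 0.757.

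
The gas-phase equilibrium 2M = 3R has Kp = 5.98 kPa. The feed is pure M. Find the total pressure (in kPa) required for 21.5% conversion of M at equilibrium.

Let X = conversion of M (basis 1 mol M); extent of reaction ξ = 0.5X.
At extent ξ: n_M = 1 − X; n_R = 1.5X.
Summing: n_T = 1 + 0.5X.
Kp = p_R^3 / (p_M^2) with p_i = (n_i/n_T)·P.
At X = 0.215: the mole-fraction product g(X) = Π y_i^ν_i = 0.04915. Since Kp = g(X)·P^{1}, P = (Kp/g)^(1/1) = (5.98/0.04915)^(1/1) = 122 kPa.

P = 122 kPa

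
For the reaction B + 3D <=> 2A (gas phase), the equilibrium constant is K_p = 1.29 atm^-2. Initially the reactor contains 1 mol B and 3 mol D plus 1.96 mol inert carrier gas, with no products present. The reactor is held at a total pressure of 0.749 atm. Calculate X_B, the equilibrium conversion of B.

X = 0.235

Let X = conversion of B (basis 1 mol B); extent of reaction ξ = X.
At extent ξ: n_B = 1 − X; n_D = 3 − 3X; n_A = 2X; n_I = 1.96 (inert).
Total moles n_T = 5.96 − 2X.
Mole fractions y_i = n_i/n_T; K_p = p_A^2 / (p_B p_D^3) with p_i = y_i·P.
Equating to 1.29 atm^-2 and solving on 0 < X < 1: X = 0.235.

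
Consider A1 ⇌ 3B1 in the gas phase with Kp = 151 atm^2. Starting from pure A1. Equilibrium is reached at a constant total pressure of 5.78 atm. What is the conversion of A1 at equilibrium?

Take 1 mol A1 as basis and let X be its fractional conversion, so ξ = X.
Species balance: n_A1 = 1 − X; n_B1 = 3X.
n_T = Σnᵢ = 1 + 2X.
Mole fractions y_i = n_i/n_T; Kp = p_B1^3 / (p_A1) with p_i = y_i·P.
Substituting and setting equal to 151 atm^2 gives a polynomial in X; the root in (0,1) is X = 0.671.

X = 0.671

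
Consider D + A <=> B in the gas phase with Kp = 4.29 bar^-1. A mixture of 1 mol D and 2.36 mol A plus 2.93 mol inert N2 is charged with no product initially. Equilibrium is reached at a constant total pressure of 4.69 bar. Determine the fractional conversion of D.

X = 0.848

Let X = conversion of D (basis 1 mol D); extent of reaction ξ = X.
Species balance: n_D = 1 − X; n_A = 2.36 − X; n_B = X; n_I = 2.93 (inert).
Summing: n_T = 6.29 − X.
With p_i = (n_i/n_T)P, Kp = p_B / (p_D p_A).
Setting this equal to 4.29 bar^-1 and taking the physical root (0 < X < 1) gives X = 0.848.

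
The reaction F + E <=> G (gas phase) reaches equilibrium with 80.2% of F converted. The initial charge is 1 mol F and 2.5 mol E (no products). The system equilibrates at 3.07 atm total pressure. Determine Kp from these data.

Let X = conversion of F (basis 1 mol F); extent of reaction ξ = X.
At extent ξ: n_F = 1 − X; n_E = 2.5 − X; n_G = X.
Total moles n_T = 3.5 − X.
At X = 0.802: n_F = 0.198, n_E = 1.7, n_G = 0.802, n_T = 2.7.
p_i = (n_i/n_T)·P. Kp = p_G / (p_F p_E) = 2.1 atm^-1.

Kp = 2.1 atm^-1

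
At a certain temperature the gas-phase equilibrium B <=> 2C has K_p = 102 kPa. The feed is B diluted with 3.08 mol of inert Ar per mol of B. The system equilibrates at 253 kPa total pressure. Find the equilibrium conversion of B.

Basis: 1 mol B initially; let X = conversion of B. Extent ξ = X.
At extent ξ: n_B = 1 − X; n_C = 2X; n_I = 3.08 (inert).
n_T = Σnᵢ = 4.08 + X.
Mole fractions y_i = n_i/n_T; K_p = p_C^2 / (p_B) with p_i = y_i·P.
Equating to 102 kPa and solving on 0 < X < 1: X = 0.486.

X = 0.486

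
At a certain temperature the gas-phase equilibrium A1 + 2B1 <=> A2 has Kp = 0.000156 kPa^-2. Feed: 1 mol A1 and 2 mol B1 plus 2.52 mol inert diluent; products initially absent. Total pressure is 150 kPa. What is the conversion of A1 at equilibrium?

Let X = conversion of A1 (basis 1 mol A1); extent of reaction ξ = X.
Mole table: n_A1 = 1 − X; n_B1 = 2 − 2X; n_A2 = X; n_I = 2.52 (inert).
Total moles n_T = 5.52 − 2X.
Mole fractions y_i = n_i/n_T; Kp = p_A2 / (p_A1 p_B1^2) with p_i = y_i·P.
Equating to 0.000156 kPa^-2 and solving on 0 < X < 1: X = 0.241.

X = 0.241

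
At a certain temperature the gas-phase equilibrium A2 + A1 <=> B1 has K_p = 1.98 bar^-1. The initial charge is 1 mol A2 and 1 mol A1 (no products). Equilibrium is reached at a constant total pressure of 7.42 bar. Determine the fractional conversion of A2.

Let X = conversion of A2 (basis 1 mol A2); extent of reaction ξ = X.
Moles: n_A2 = 1 − X; n_A1 = 1 − X; n_B1 = X.
Summing: n_T = 2 − X.
y_i = n_i/n_T, p_i = y_i·P. K_p = p_B1 / (p_A2 p_A1).
Substituting and setting equal to 1.98 bar^-1 gives a polynomial in X; the root in (0,1) is X = 0.748.

X = 0.748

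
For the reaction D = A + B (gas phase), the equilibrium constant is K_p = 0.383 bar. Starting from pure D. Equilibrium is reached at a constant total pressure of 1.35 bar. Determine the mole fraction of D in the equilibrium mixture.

y_D = 0.360

Basis: 1 mol D initially; let X = conversion of D. Extent ξ = X.
Species balance: n_D = 1 − X; n_A = X; n_B = X.
Total moles n_T = 1 + X.
y_i = n_i/n_T, p_i = y_i·P. K_p = p_A p_B / (p_D).
Setting this equal to 0.383 bar and taking the physical root (0 < X < 1) gives X = 0.470.
Then n_D = 0.53, n_T = 1.47, so y_D = 0.360.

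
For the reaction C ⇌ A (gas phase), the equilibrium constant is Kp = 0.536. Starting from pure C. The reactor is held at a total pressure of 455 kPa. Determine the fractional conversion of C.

X = 0.349

Take 1 mol C as basis and let X be its fractional conversion, so ξ = X.
At extent ξ: n_C = 1 − X; n_A = X.
n_T stays at 1 (no change in mole number).
With p_i = (n_i/n_T)P, Kp = p_A / (p_C).
Setting this equal to 0.536 and taking the physical root (0 < X < 1) gives X = 0.349.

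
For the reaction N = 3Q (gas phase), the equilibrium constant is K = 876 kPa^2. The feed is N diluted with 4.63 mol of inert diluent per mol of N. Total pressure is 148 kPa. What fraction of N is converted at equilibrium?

X = 0.339

Basis: 1 mol N initially; let X = conversion of N. Extent ξ = X.
Species balance: n_N = 1 − X; n_Q = 3X; n_I = 4.63 (inert).
Summing: n_T = 5.63 + 2X.
Mole fractions y_i = n_i/n_T; K = p_Q^3 / (p_N) with p_i = y_i·P.
Equating to 876 kPa^2 and solving on 0 < X < 1: X = 0.339.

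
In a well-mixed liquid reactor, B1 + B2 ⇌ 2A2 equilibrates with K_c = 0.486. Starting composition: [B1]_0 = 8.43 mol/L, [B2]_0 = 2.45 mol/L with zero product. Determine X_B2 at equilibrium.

Let X = conversion of B2; extent ξ = 2.45·X mol/L.
Concentrations: [B1] = 8.43 − 2.45X; [B2] = 2.45 − 2.45X; [A2] = 4.9X.
K_c = [A2]^2 / ([B1] [B2]).
Setting equal to 0.486 and solving for X on (0,1) gives X = 0.448.

X = 0.448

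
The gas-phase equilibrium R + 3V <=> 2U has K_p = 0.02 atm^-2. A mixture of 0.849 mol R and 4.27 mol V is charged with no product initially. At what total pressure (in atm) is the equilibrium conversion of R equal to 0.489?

P = 7.27 atm

Let X = conversion of R (basis 0.849 mol R); extent of reaction ξ = 0.849X.
Moles: n_R = 0.849 − 0.849X; n_V = 4.27 − 2.55X; n_U = 1.7X.
Total moles n_T = 5.12 − 1.7X.
K_p = p_U^2 / (p_R p_V^3) with p_i = (n_i/n_T)·P.
At X = 0.489: the mole-fraction product g(X) = Π y_i^ν_i = 1.056. Since K_p = g(X)·P^{-2}, P = (g/K_p)^(1/2) = (1.056/0.02)^(1/2) = 7.27 atm.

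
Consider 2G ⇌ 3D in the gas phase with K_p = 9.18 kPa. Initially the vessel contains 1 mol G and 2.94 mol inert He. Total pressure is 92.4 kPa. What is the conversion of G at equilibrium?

X = 0.366

Basis: 1 mol G initially; let X = conversion of G. Extent ξ = 0.5X.
Species balance: n_G = 1 − X; n_D = 1.5X; n_I = 2.94 (inert).
Summing: n_T = 3.94 + 0.5X.
With p_i = (n_i/n_T)P, K_p = p_D^3 / (p_G^2).
Equating to 9.18 kPa and solving on 0 < X < 1: X = 0.366.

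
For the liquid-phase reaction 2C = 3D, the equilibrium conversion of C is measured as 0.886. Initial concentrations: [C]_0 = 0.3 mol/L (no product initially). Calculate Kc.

Let X = conversion of C.
Concentrations: [C] = 0.3 − 0.3X; [D] = 0.45X.
At X = 0.886: [C] = 0.0342, [D] = 0.399.
Kc = [D]^3 / ([C]^2) = 54.2 mol/L.

Kc = 54.2 mol/L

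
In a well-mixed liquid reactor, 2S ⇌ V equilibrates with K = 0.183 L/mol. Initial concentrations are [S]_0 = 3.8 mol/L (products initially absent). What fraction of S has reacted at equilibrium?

Let X = conversion of S; extent ξ = 3.8X/2 mol/L.
Concentrations: [S] = 3.8 − 3.8X; [V] = 1.9X.
K = [V] / ([S]^2).
Setting equal to 0.183 and solving for X on (0,1) gives X = 0.438.

X = 0.438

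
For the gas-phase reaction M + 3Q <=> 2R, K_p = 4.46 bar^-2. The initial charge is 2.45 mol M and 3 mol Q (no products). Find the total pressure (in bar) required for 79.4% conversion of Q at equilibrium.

Basis: 3 mol Q initially; let X = conversion of Q. Extent ξ = X.
Moles: n_M = 2.45 − X; n_Q = 3 − 3X; n_R = 2X.
Summing: n_T = 5.45 − 2X.
K_p = p_R^2 / (p_M p_Q^3) with p_i = (n_i/n_T)·P.
At X = 0.794: the mole-fraction product g(X) = Π y_i^ν_i = 96.23. Since K_p = g(X)·P^{-2}, P = (g/K_p)^(1/2) = (96.23/4.46)^(1/2) = 4.64 bar.

P = 4.64 bar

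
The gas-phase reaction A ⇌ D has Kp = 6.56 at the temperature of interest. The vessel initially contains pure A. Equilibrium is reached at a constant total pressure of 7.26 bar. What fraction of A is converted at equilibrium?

X = 0.868

Take 1 mol A as basis and let X be its fractional conversion, so ξ = X.
At extent ξ: n_A = 1 − X; n_D = X.
Total moles n_T = 1 (Δν = 0, constant).
Mole fractions y_i = n_i/n_T; Kp = p_D / (p_A) with p_i = y_i·P.
This yields a degree-1 equation in X; solving on (0,1), X = 0.868.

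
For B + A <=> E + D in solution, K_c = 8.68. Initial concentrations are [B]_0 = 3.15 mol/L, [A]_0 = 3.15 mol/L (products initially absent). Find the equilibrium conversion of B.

X = 0.747

Let X = conversion of B; extent ξ = 3.15·X mol/L.
Concentrations: [B] = 3.15 − 3.15X; [A] = 3.15 − 3.15X; [E] = 3.15X; [D] = 3.15X.
K_c = [E] [D] / ([B] [A]).
Solving K_c = 8.68 for X ∈ (0,1): X = 0.747.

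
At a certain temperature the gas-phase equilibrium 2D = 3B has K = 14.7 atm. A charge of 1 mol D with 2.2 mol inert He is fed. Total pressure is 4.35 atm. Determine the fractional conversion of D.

X = 0.694

Take 1 mol D as basis and let X be its fractional conversion, so ξ = 0.5X.
At extent ξ: n_D = 1 − X; n_B = 1.5X; n_I = 2.2 (inert).
Summing: n_T = 3.2 + 0.5X.
Mole fractions y_i = n_i/n_T; K = p_B^3 / (p_D^2) with p_i = y_i·P.
Equating to 14.7 atm and solving on 0 < X < 1: X = 0.694.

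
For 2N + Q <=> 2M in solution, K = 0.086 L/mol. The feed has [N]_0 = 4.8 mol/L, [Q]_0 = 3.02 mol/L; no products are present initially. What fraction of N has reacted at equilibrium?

X = 0.307

Let X = conversion of N; extent ξ = 4.8X/2 mol/L.
Concentrations: [N] = 4.8 − 4.8X; [Q] = 3.02 − 2.4X; [M] = 4.8X.
K = [M]^2 / ([N]^2 [Q]).
Solving K = 0.086 for X ∈ (0,1): X = 0.307.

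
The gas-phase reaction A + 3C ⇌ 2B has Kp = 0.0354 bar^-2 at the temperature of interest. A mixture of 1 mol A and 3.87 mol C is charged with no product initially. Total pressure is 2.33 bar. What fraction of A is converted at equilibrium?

Basis: 1 mol A initially; let X = conversion of A. Extent ξ = X.
At extent ξ: n_A = 1 − X; n_C = 3.87 − 3X; n_B = 2X.
Total moles n_T = 4.87 − 2X.
y_i = n_i/n_T, p_i = y_i·P. Kp = p_B^2 / (p_A p_C^3).
This yields a degree-4 equation in X; solving on (0,1), X = 0.242.

X = 0.242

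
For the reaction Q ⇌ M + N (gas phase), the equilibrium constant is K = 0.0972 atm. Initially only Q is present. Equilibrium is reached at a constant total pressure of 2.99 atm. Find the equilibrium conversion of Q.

Take 1 mol Q as basis and let X be its fractional conversion, so ξ = X.
Species balance: n_Q = 1 − X; n_M = X; n_N = X.
Summing: n_T = 1 + X.
With p_i = (n_i/n_T)P, K = p_M p_N / (p_Q).
Substituting and setting equal to 0.0972 atm gives a polynomial in X; the root in (0,1) is X = 0.177.

X = 0.177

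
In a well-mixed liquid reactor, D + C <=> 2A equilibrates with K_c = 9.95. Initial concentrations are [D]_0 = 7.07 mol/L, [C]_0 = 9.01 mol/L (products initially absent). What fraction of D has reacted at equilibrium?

Let X = conversion of D; extent ξ = 7.07·X mol/L.
Concentrations: [D] = 7.07 − 7.07X; [C] = 9.01 − 7.07X; [A] = 14.1X.
K_c = [A]^2 / ([D] [C]).
Solving K_c = 9.95 for X ∈ (0,1): X = 0.683.

X = 0.683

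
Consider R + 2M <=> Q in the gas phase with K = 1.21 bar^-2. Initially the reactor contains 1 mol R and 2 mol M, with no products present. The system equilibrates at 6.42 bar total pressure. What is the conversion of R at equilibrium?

Let X = conversion of R (basis 1 mol R); extent of reaction ξ = X.
Moles: n_R = 1 − X; n_M = 2 − 2X; n_Q = X.
Total moles n_T = 3 − 2X.
y_i = n_i/n_T, p_i = y_i·P. K = p_Q / (p_R p_M^2).
Equating to 1.21 bar^-2 and solving on 0 < X < 1: X = 0.801.

X = 0.801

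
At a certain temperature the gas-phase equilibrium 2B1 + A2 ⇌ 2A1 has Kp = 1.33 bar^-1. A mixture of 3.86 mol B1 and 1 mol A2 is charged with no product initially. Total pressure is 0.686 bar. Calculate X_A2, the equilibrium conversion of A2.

X = 0.478

Take 1 mol A2 as basis and let X be its fractional conversion, so ξ = X.
Mole table: n_B1 = 3.86 − 2X; n_A2 = 1 − X; n_A1 = 2X.
Total moles n_T = 4.86 − X.
With p_i = (n_i/n_T)P, Kp = p_A1^2 / (p_B1^2 p_A2).
Equating to 1.33 bar^-1 and solving on 0 < X < 1: X = 0.478.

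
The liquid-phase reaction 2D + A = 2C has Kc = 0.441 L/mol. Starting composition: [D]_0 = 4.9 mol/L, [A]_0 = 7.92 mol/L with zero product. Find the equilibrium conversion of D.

X = 0.627

Let X = conversion of D; extent ξ = 4.9X/2 mol/L.
Concentrations: [D] = 4.9 − 4.9X; [A] = 7.92 − 2.45X; [C] = 4.9X.
Kc = [C]^2 / ([D]^2 [A]).
Equating to 0.441 L/mol: the physical root is X = 0.627.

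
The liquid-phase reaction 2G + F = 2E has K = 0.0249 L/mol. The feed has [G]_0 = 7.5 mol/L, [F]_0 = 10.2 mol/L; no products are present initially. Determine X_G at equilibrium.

Let X = conversion of G; extent ξ = 7.5X/2 mol/L.
Concentrations: [G] = 7.5 − 7.5X; [F] = 10.2 − 3.75X; [E] = 7.5X.
K = [E]^2 / ([G]^2 [F]).
Setting equal to 0.0249 and solving for X on (0,1) gives X = 0.321.

X = 0.321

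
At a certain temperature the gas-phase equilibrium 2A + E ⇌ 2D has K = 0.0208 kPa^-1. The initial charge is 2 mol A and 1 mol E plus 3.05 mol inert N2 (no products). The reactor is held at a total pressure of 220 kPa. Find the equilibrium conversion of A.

X = 0.409

Take 2 mol A as basis and let X be its fractional conversion, so ξ = X.
Moles: n_A = 2 − 2X; n_E = 1 − X; n_D = 2X; n_I = 3.05 (inert).
Summing: n_T = 6.05 − X.
y_i = n_i/n_T, p_i = y_i·P. K = p_D^2 / (p_A^2 p_E).
Substituting and setting equal to 0.0208 kPa^-1 gives a polynomial in X; the root in (0,1) is X = 0.409.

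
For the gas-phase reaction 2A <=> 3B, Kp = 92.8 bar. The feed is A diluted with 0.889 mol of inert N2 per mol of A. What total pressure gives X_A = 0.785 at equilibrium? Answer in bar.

Take 1 mol A as basis and let X be its fractional conversion, so ξ = 0.5X.
At extent ξ: n_A = 1 − X; n_B = 1.5X; n_I = 0.889 (inert).
Summing: n_T = 1.89 + 0.5X.
Kp = p_B^3 / (p_A^2) with p_i = (n_i/n_T)·P.
At X = 0.785: the mole-fraction product g(X) = Π y_i^ν_i = 15.48. Since Kp = g(X)·P^{1}, P = (Kp/g)^(1/1) = (92.8/15.48)^(1/1) = 5.99 bar.

P = 5.99 bar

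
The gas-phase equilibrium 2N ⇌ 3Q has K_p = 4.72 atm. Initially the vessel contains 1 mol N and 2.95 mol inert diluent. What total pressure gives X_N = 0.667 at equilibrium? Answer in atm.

Take 1 mol N as basis and let X be its fractional conversion, so ξ = 0.5X.
Species balance: n_N = 1 − X; n_Q = 1.5X; n_I = 2.95 (inert).
Total moles n_T = 3.95 + 0.5X.
K_p = p_Q^3 / (p_N^2) with p_i = (n_i/n_T)·P.
At X = 0.667: the mole-fraction product g(X) = Π y_i^ν_i = 2.108. Since K_p = g(X)·P^{1}, P = (K_p/g)^(1/1) = (4.72/2.108)^(1/1) = 2.24 atm.

P = 2.24 atm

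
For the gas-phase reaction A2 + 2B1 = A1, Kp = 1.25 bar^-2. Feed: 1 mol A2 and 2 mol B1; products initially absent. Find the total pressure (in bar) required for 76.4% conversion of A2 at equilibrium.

P = 5.02 bar

Take 1 mol A2 as basis and let X be its fractional conversion, so ξ = X.
At extent ξ: n_A2 = 1 − X; n_B1 = 2 − 2X; n_A1 = X.
Total moles n_T = 3 − 2X.
Kp = p_A1 / (p_A2 p_B1^2) with p_i = (n_i/n_T)·P.
At X = 0.764: the mole-fraction product g(X) = Π y_i^ν_i = 31.49. Since Kp = g(X)·P^{-2}, P = (g/Kp)^(1/2) = (31.49/1.25)^(1/2) = 5.02 bar.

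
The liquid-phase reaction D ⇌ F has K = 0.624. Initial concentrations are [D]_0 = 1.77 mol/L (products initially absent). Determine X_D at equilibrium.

X = 0.384

Let X = conversion of D; extent ξ = 1.77·X mol/L.
Concentrations: [D] = 1.77 − 1.77X; [F] = 1.77X.
K = [F] / ([D]).
This equals 0.624 at X = 0.384 (the root in 0 < X < 1).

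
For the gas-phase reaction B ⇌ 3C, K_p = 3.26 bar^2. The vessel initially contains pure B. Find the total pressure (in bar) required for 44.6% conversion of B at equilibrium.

P = 1.64 bar

Take 1 mol B as basis and let X be its fractional conversion, so ξ = X.
Mole table: n_B = 1 − X; n_C = 3X.
Summing: n_T = 1 + 2X.
K_p = p_C^3 / (p_B) with p_i = (n_i/n_T)·P.
At X = 0.446: the mole-fraction product g(X) = Π y_i^ν_i = 1.208. Since K_p = g(X)·P^{2}, P = (K_p/g)^(1/2) = (3.26/1.208)^(1/2) = 1.64 bar.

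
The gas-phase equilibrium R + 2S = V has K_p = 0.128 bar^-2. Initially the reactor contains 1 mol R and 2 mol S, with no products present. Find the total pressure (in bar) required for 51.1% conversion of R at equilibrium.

P = 5.78 bar

Basis: 1 mol R initially; let X = conversion of R. Extent ξ = X.
Moles: n_R = 1 − X; n_S = 2 − 2X; n_V = X.
n_T = Σnᵢ = 3 − 2X.
K_p = p_V / (p_R p_S^2) with p_i = (n_i/n_T)·P.
At X = 0.511: the mole-fraction product g(X) = Π y_i^ν_i = 4.275. Since K_p = g(X)·P^{-2}, P = (g/K_p)^(1/2) = (4.275/0.128)^(1/2) = 5.78 bar.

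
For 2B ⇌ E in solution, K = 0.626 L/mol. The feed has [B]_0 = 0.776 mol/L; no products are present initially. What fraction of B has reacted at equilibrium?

X = 0.377

Let X = conversion of B; extent ξ = 0.776X/2 mol/L.
Concentrations: [B] = 0.776 − 0.776X; [E] = 0.388X.
K = [E] / ([B]^2).
Equating to 0.626 L/mol: the physical root is X = 0.377.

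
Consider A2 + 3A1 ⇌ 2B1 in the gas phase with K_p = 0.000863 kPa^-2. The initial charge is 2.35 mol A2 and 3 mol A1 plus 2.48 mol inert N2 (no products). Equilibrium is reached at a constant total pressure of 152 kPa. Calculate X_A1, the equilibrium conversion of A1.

X = 0.595

Let X = conversion of A1 (basis 3 mol A1); extent of reaction ξ = X.
At extent ξ: n_A2 = 2.35 − X; n_A1 = 3 − 3X; n_B1 = 2X; n_I = 2.48 (inert).
n_T = Σnᵢ = 7.83 − 2X.
With p_i = (n_i/n_T)P, K_p = p_B1^2 / (p_A2 p_A1^3).
Substituting and setting equal to 0.000863 kPa^-2 gives a polynomial in X; the root in (0,1) is X = 0.595.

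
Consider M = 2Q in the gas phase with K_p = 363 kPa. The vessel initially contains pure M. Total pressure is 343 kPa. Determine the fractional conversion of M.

X = 0.457

Basis: 1 mol M initially; let X = conversion of M. Extent ξ = X.
Mole table: n_M = 1 − X; n_Q = 2X.
Summing: n_T = 1 + X.
Mole fractions y_i = n_i/n_T; K_p = p_Q^2 / (p_M) with p_i = y_i·P.
Equating to 363 kPa and solving on 0 < X < 1: X = 0.457.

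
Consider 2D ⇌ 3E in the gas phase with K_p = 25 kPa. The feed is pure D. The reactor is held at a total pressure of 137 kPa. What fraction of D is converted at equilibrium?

Take 1 mol D as basis and let X be its fractional conversion, so ξ = 0.5X.
Mole table: n_D = 1 − X; n_E = 1.5X.
Summing: n_T = 1 + 0.5X.
Mole fractions y_i = n_i/n_T; K_p = p_E^3 / (p_D^2) with p_i = y_i·P.
This yields a degree-3 equation in X; solving on (0,1), X = 0.310.

X = 0.310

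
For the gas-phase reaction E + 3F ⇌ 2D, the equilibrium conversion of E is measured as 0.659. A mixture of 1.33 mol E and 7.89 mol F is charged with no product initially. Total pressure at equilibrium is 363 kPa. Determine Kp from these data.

Take 1.33 mol E as basis and let X be its fractional conversion, so ξ = 1.33X.
Mole table: n_E = 1.33 − 1.33X; n_F = 7.89 − 3.99X; n_D = 2.66X.
Summing: n_T = 9.22 − 2.66X.
At X = 0.659: n_E = 0.454, n_F = 5.26, n_D = 1.75, n_T = 7.47.
p_i = (n_i/n_T)·P. Kp = p_D^2 / (p_E p_F^3) = 1.97e-05 kPa^-2.

Kp = 1.97e-05 kPa^-2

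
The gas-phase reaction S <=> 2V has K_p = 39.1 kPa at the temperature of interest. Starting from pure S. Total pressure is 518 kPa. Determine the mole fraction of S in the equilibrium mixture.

Take 1 mol S as basis and let X be its fractional conversion, so ξ = X.
At extent ξ: n_S = 1 − X; n_V = 2X.
n_T = Σnᵢ = 1 + X.
With p_i = (n_i/n_T)P, K_p = p_V^2 / (p_S).
Setting this equal to 39.1 kPa and taking the physical root (0 < X < 1) gives X = 0.136.
Then n_S = 0.864, n_T = 1.14, so y_S = 0.760.

y_S = 0.760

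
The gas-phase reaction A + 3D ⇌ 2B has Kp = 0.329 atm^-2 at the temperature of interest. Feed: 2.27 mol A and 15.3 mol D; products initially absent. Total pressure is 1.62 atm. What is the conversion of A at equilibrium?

Basis: 2.27 mol A initially; let X = conversion of A. Extent ξ = 2.27X.
Species balance: n_A = 2.27 − 2.27X; n_D = 15.3 − 6.81X; n_B = 4.54X.
n_T = Σnᵢ = 17.6 − 4.54X.
y_i = n_i/n_T, p_i = y_i·P. Kp = p_B^2 / (p_A p_D^3).
This yields a degree-4 equation in X; solving on (0,1), X = 0.544.

X = 0.544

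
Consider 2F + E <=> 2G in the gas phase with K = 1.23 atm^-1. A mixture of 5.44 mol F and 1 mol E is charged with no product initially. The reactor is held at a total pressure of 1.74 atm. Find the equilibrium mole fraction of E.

Let X = conversion of E (basis 1 mol E); extent of reaction ξ = X.
Species balance: n_F = 5.44 − 2X; n_E = 1 − X; n_G = 2X.
n_T = Σnᵢ = 6.44 − X.
y_i = n_i/n_T, p_i = y_i·P. K = p_G^2 / (p_F^2 p_E).
Setting this equal to 1.23 atm^-1 and taking the physical root (0 < X < 1) gives X = 0.690.
Then n_E = 0.31, n_T = 5.75, so y_E = 0.054.

y_E = 0.054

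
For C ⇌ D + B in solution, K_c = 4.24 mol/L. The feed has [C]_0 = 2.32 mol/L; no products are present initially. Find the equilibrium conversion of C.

X = 0.718

Let X = conversion of C; extent ξ = 2.32·X mol/L.
Concentrations: [C] = 2.32 − 2.32X; [D] = 2.32X; [B] = 2.32X.
K_c = [D] [B] / ([C]).
Setting equal to 4.24 and solving for X on (0,1) gives X = 0.718.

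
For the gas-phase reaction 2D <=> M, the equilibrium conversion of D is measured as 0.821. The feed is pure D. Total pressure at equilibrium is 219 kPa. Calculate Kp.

Kp = 0.0345 kPa^-1

Take 1 mol D as basis and let X be its fractional conversion, so ξ = 0.5X.
Moles: n_D = 1 − X; n_M = 0.5X.
Summing: n_T = 1 − 0.5X.
At X = 0.821: n_D = 0.179, n_M = 0.41, n_T = 0.59.
p_i = (n_i/n_T)·P. Kp = p_M / (p_D^2) = 0.0345 kPa^-1.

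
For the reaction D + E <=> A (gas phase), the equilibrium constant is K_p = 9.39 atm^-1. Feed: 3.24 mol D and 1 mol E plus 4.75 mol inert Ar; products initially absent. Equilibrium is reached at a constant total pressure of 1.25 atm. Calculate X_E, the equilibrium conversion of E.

X = 0.779

Basis: 1 mol E initially; let X = conversion of E. Extent ξ = X.
Species balance: n_D = 3.24 − X; n_E = 1 − X; n_A = X; n_I = 4.75 (inert).
Summing: n_T = 8.99 − X.
With p_i = (n_i/n_T)P, K_p = p_A / (p_D p_E).
Setting this equal to 9.39 atm^-1 and taking the physical root (0 < X < 1) gives X = 0.779.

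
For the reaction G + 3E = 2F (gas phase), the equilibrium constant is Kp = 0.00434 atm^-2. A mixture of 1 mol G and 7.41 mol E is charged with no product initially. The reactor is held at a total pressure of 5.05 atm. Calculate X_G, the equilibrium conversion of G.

X = 0.297

Take 1 mol G as basis and let X be its fractional conversion, so ξ = X.
Species balance: n_G = 1 − X; n_E = 7.41 − 3X; n_F = 2X.
Total moles n_T = 8.41 − 2X.
y_i = n_i/n_T, p_i = y_i·P. Kp = p_F^2 / (p_G p_E^3).
Substituting and setting equal to 0.00434 atm^-2 gives a polynomial in X; the root in (0,1) is X = 0.297.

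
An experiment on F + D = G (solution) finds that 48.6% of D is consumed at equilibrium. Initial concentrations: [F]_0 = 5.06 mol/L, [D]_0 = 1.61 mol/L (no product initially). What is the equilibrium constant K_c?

K_c = 0.221 L/mol

Let X = conversion of D.
Concentrations: [F] = 5.06 − 1.61X; [D] = 1.61 − 1.61X; [G] = 1.61X.
At X = 0.486: [F] = 4.28, [D] = 0.828, [G] = 0.782.
K_c = [G] / ([F] [D]) = 0.221 L/mol.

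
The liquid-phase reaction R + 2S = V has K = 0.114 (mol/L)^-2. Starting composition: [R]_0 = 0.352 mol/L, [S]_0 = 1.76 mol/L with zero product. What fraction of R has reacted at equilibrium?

X = 0.226

Let X = conversion of R; extent ξ = 0.352·X mol/L.
Concentrations: [R] = 0.352 − 0.352X; [S] = 1.76 − 0.704X; [V] = 0.352X.
K = [V] / ([R] [S]^2).
Setting equal to 0.114 and solving for X on (0,1) gives X = 0.226.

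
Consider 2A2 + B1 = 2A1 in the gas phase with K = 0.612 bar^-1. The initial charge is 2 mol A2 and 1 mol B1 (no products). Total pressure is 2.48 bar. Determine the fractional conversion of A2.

X = 0.375

Basis: 2 mol A2 initially; let X = conversion of A2. Extent ξ = X.
Mole table: n_A2 = 2 − 2X; n_B1 = 1 − X; n_A1 = 2X.
n_T = Σnᵢ = 3 − X.
y_i = n_i/n_T, p_i = y_i·P. K = p_A1^2 / (p_A2^2 p_B1).
This yields a degree-3 equation in X; solving on (0,1), X = 0.375.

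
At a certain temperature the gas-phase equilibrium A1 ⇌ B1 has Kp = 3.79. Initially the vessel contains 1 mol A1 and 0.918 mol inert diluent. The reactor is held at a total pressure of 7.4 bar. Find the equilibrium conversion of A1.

X = 0.791

Basis: 1 mol A1 initially; let X = conversion of A1. Extent ξ = X.
At extent ξ: n_A1 = 1 − X; n_B1 = X; n_I = 0.918 (inert).
Since Δν = 0, n_T = 1.92 throughout.
With p_i = (n_i/n_T)P, Kp = p_B1 / (p_A1).
Equating to 3.79 and solving on 0 < X < 1: X = 0.791.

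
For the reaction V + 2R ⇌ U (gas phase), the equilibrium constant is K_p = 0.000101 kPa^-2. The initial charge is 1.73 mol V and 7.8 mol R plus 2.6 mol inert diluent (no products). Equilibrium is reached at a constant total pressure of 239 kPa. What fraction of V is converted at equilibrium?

X = 0.646

Take 1.73 mol V as basis and let X be its fractional conversion, so ξ = 1.73X.
Moles: n_V = 1.73 − 1.73X; n_R = 7.8 − 3.46X; n_U = 1.73X; n_I = 2.6 (inert).
Total moles n_T = 12.1 − 3.46X.
y_i = n_i/n_T, p_i = y_i·P. K_p = p_U / (p_V p_R^2).
Substituting and setting equal to 0.000101 kPa^-2 gives a polynomial in X; the root in (0,1) is X = 0.646.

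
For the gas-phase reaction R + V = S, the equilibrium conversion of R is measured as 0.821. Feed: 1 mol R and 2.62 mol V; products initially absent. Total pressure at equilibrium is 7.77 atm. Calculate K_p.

Basis: 1 mol R initially; let X = conversion of R. Extent ξ = X.
Moles: n_R = 1 − X; n_V = 2.62 − X; n_S = X.
Summing: n_T = 3.62 − X.
At X = 0.821: n_R = 0.179, n_V = 1.8, n_S = 0.821, n_T = 2.8.
p_i = (n_i/n_T)·P. K_p = p_S / (p_R p_V) = 0.918 atm^-1.

K_p = 0.918 atm^-1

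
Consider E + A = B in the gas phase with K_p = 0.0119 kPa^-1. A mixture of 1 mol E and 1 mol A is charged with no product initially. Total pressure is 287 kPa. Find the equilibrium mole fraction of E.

Basis: 1 mol E initially; let X = conversion of E. Extent ξ = X.
At extent ξ: n_E = 1 − X; n_A = 1 − X; n_B = X.
Total moles n_T = 2 − X.
With p_i = (n_i/n_T)P, K_p = p_B / (p_E p_A).
Equating to 0.0119 kPa^-1 and solving on 0 < X < 1: X = 0.524.
Then n_E = 0.476, n_T = 1.48, so y_E = 0.322.

y_E = 0.322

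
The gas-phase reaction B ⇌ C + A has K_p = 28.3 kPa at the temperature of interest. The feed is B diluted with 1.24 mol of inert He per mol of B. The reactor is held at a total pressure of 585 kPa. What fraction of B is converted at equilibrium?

X = 0.294

Basis: 1 mol B initially; let X = conversion of B. Extent ξ = X.
Species balance: n_B = 1 − X; n_C = X; n_A = X; n_I = 1.24 (inert).
n_T = Σnᵢ = 2.24 + X.
y_i = n_i/n_T, p_i = y_i·P. K_p = p_C p_A / (p_B).
This yields a degree-2 equation in X; solving on (0,1), X = 0.294.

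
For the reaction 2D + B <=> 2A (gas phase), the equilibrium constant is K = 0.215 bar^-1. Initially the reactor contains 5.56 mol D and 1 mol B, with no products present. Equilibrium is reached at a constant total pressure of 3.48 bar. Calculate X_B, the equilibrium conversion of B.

Take 1 mol B as basis and let X be its fractional conversion, so ξ = X.
At extent ξ: n_D = 5.56 − 2X; n_B = 1 − X; n_A = 2X.
Total moles n_T = 6.56 − X.
y_i = n_i/n_T, p_i = y_i·P. K = p_A^2 / (p_D^2 p_B).
Substituting and setting equal to 0.215 bar^-1 gives a polynomial in X; the root in (0,1) is X = 0.538.

X = 0.538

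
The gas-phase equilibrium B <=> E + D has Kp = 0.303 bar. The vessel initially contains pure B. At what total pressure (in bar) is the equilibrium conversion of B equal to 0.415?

P = 1.46 bar

Take 1 mol B as basis and let X be its fractional conversion, so ξ = X.
Mole table: n_B = 1 − X; n_E = X; n_D = X.
Summing: n_T = 1 + X.
Kp = p_E p_D / (p_B) with p_i = (n_i/n_T)·P.
At X = 0.415: the mole-fraction product g(X) = Π y_i^ν_i = 0.2081. Since Kp = g(X)·P^{1}, P = (Kp/g)^(1/1) = (0.303/0.2081)^(1/1) = 1.46 bar.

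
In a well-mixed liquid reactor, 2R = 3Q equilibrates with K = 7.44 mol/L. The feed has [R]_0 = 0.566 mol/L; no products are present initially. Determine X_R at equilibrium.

Let X = conversion of R; extent ξ = 0.566X/2 mol/L.
Concentrations: [R] = 0.566 − 0.566X; [Q] = 0.849X.
K = [Q]^3 / ([R]^2).
Equating to 7.44 mol/L: the physical root is X = 0.702.

X = 0.702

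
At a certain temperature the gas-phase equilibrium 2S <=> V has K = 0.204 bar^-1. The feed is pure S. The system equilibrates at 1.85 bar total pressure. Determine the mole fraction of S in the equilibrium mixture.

y_S = 0.774

Basis: 1 mol S initially; let X = conversion of S. Extent ξ = 0.5X.
Species balance: n_S = 1 − X; n_V = 0.5X.
Total moles n_T = 1 − 0.5X.
Mole fractions y_i = n_i/n_T; K = p_V / (p_S^2) with p_i = y_i·P.
Setting this equal to 0.204 bar^-1 and taking the physical root (0 < X < 1) gives X = 0.369.
Then n_S = 0.631, n_T = 0.816, so y_S = 0.774.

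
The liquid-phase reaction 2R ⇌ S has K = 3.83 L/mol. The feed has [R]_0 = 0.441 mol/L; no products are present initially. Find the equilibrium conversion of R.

X = 0.584

Let X = conversion of R; extent ξ = 0.441X/2 mol/L.
Concentrations: [R] = 0.441 − 0.441X; [S] = 0.221X.
K = [S] / ([R]^2).
This equals 3.83 at X = 0.584 (the root in 0 < X < 1).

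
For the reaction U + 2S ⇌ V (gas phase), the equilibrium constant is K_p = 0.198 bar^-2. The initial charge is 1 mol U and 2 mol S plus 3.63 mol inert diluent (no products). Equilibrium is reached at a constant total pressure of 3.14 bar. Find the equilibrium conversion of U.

Let X = conversion of U (basis 1 mol U); extent of reaction ξ = X.
Mole table: n_U = 1 − X; n_S = 2 − 2X; n_V = X; n_I = 3.63 (inert).
n_T = Σnᵢ = 6.63 − 2X.
y_i = n_i/n_T, p_i = y_i·P. K_p = p_V / (p_U p_S^2).
Equating to 0.198 bar^-2 and solving on 0 < X < 1: X = 0.128.

X = 0.128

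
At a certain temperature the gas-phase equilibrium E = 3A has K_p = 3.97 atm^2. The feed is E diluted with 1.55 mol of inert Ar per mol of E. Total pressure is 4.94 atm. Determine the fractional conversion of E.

Take 1 mol E as basis and let X be its fractional conversion, so ξ = X.
Species balance: n_E = 1 − X; n_A = 3X; n_I = 1.55 (inert).
n_T = Σnᵢ = 2.55 + 2X.
With p_i = (n_i/n_T)P, K_p = p_A^3 / (p_E).
Setting this equal to 3.97 atm^2 and taking the physical root (0 < X < 1) gives X = 0.346.

X = 0.346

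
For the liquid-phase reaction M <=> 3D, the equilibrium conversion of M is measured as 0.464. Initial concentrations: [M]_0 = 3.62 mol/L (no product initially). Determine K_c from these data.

Let X = conversion of M.
Concentrations: [M] = 3.62 − 3.62X; [D] = 10.9X.
At X = 0.464: [M] = 1.94, [D] = 5.04.
K_c = [D]^3 / ([M]) = 65.9 (mol/L)^2.

K_c = 65.9 (mol/L)^2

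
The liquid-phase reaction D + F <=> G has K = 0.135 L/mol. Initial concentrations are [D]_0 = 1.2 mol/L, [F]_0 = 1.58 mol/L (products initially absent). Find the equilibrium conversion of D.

X = 0.158

Let X = conversion of D; extent ξ = 1.2·X mol/L.
Concentrations: [D] = 1.2 − 1.2X; [F] = 1.58 − 1.2X; [G] = 1.2X.
K = [G] / ([D] [F]).
Solving K = 0.135 for X ∈ (0,1): X = 0.158.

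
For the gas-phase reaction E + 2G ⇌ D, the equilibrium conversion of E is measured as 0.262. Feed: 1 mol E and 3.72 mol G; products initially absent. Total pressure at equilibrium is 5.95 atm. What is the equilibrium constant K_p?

Take 1 mol E as basis and let X be its fractional conversion, so ξ = X.
Species balance: n_E = 1 − X; n_G = 3.72 − 2X; n_D = X.
Total moles n_T = 4.72 − 2X.
At X = 0.262: n_E = 0.738, n_G = 3.2, n_D = 0.262, n_T = 4.2.
p_i = (n_i/n_T)·P. K_p = p_D / (p_E p_G^2) = 0.0173 atm^-2.

K_p = 0.0173 atm^-2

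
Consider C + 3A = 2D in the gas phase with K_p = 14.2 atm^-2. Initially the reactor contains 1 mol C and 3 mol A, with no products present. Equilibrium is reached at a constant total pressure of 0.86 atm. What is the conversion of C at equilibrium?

X = 0.562

Take 1 mol C as basis and let X be its fractional conversion, so ξ = X.
Species balance: n_C = 1 − X; n_A = 3 − 3X; n_D = 2X.
Total moles n_T = 4 − 2X.
y_i = n_i/n_T, p_i = y_i·P. K_p = p_D^2 / (p_C p_A^3).
Equating to 14.2 atm^-2 and solving on 0 < X < 1: X = 0.562.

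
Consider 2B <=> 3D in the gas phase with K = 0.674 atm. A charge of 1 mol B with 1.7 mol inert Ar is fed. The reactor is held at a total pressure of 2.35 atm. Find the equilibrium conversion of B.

X = 0.431

Basis: 1 mol B initially; let X = conversion of B. Extent ξ = 0.5X.
At extent ξ: n_B = 1 − X; n_D = 1.5X; n_I = 1.7 (inert).
Summing: n_T = 2.7 + 0.5X.
y_i = n_i/n_T, p_i = y_i·P. K = p_D^3 / (p_B^2).
Substituting and setting equal to 0.674 atm gives a polynomial in X; the root in (0,1) is X = 0.431.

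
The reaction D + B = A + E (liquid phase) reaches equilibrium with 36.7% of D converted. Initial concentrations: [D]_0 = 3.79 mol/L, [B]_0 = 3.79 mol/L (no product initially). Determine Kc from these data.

Kc = 0.336

Let X = conversion of D.
Concentrations: [D] = 3.79 − 3.79X; [B] = 3.79 − 3.79X; [A] = 3.79X; [E] = 3.79X.
At X = 0.367: [D] = 2.4, [B] = 2.4, [A] = 1.39, [E] = 1.39.
Kc = [A] [E] / ([D] [B]) = 0.336.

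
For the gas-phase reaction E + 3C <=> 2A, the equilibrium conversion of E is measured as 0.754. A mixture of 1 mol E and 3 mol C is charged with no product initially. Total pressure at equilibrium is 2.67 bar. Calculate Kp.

Basis: 1 mol E initially; let X = conversion of E. Extent ξ = X.
At extent ξ: n_E = 1 − X; n_C = 3 − 3X; n_A = 2X.
Total moles n_T = 4 − 2X.
At X = 0.754: n_E = 0.246, n_C = 0.738, n_A = 1.51, n_T = 2.49.
p_i = (n_i/n_T)·P. Kp = p_A^2 / (p_E p_C^3) = 20 bar^-2.

Kp = 20 bar^-2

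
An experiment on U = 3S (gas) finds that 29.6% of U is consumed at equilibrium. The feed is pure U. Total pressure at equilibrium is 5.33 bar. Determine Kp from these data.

Kp = 11.1 bar^2

Basis: 1 mol U initially; let X = conversion of U. Extent ξ = X.
At extent ξ: n_U = 1 − X; n_S = 3X.
n_T = Σnᵢ = 1 + 2X.
At X = 0.296: n_U = 0.704, n_S = 0.888, n_T = 1.59.
p_i = (n_i/n_T)·P. Kp = p_S^3 / (p_U) = 11.1 bar^2.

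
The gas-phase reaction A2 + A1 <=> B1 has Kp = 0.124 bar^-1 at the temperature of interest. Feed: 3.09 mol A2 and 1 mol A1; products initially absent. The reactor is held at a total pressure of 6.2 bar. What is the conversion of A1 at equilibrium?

Take 1 mol A1 as basis and let X be its fractional conversion, so ξ = X.
Species balance: n_A2 = 3.09 − X; n_A1 = 1 − X; n_B1 = X.
Total moles n_T = 4.09 − X.
y_i = n_i/n_T, p_i = y_i·P. Kp = p_B1 / (p_A2 p_A1).
Setting this equal to 0.124 bar^-1 and taking the physical root (0 < X < 1) gives X = 0.360.

X = 0.360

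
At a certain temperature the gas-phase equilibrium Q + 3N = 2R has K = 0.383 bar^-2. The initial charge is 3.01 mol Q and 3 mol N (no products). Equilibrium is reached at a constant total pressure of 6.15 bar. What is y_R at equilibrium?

Let X = conversion of N (basis 3 mol N); extent of reaction ξ = X.
Mole table: n_Q = 3.01 − X; n_N = 3 − 3X; n_R = 2X.
n_T = Σnᵢ = 6.01 − 2X.
With p_i = (n_i/n_T)P, K = p_R^2 / (p_Q p_N^3).
Setting this equal to 0.383 bar^-2 and taking the physical root (0 < X < 1) gives X = 0.655.
Then n_R = 1.31, n_T = 4.7, so y_R = 0.279.

y_R = 0.279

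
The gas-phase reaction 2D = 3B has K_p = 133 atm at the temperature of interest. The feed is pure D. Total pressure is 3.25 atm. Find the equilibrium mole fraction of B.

y_B = 0.873

Take 1 mol D as basis and let X be its fractional conversion, so ξ = 0.5X.
Species balance: n_D = 1 − X; n_B = 1.5X.
n_T = Σnᵢ = 1 + 0.5X.
Mole fractions y_i = n_i/n_T; K_p = p_B^3 / (p_D^2) with p_i = y_i·P.
Setting this equal to 133 atm and taking the physical root (0 < X < 1) gives X = 0.820.
Then n_B = 1.23, n_T = 1.41, so y_B = 0.873.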